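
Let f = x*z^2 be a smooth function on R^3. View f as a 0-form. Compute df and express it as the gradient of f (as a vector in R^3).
df = (z^2) dx + (0) dy + (2*x*z) dz; grad f = (z^2, 0, 2*x*z)

For a 0-form f, d f = (∂f/∂x) dx + (∂f/∂y) dy + (∂f/∂z) dz. The components of the vector representation are exactly the entries of grad f in Cartesian coordinates:
  ∂f/∂x = z^2
  ∂f/∂y = 0
  ∂f/∂z = 2*x*z.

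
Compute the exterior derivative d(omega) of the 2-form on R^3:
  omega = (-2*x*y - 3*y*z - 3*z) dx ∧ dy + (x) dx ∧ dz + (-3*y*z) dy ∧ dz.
d(omega) = (-3*y - 3) dx ∧ dy ∧ dz

For a 2-form omega = sum_{i<j} g_{ij} dx_i ∧ dx_j, the exterior derivative is
  d(omega) = sum_{i<j} d(g_{ij}) ∧ dx_i ∧ dx_j = sum_{i<j, k} (∂g_{ij}/∂x_k) dx_k ∧ dx_i ∧ dx_j.
Expand each term, using dx_k ∧ dx_i ∧ dx_j = sgn(permutation) dx_{(a)} ∧ dx_{(b)} ∧ dx_{(c)} with (a < b < c) sorted:
  d(-2*x*y - 3*y*z - 3*z) includes (∂/∂z)(-2*x*y - 3*y*z - 3*z) dz = (-3*y - 3) dz, which multiplied by dx ∧ dy gives (-3*y - 3) dx ∧ dy ∧ dz
Collecting like 3-forms: d(omega) = (-3*y - 3) dx ∧ dy ∧ dz.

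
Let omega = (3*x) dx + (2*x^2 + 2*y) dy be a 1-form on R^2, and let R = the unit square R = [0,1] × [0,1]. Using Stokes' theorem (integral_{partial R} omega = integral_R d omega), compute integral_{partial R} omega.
integral_(partial R) omega = 2

Stokes: integral_partial_R omega = integral_R d omega with d omega = (∂Q/∂x - ∂P/∂y) dx ∧ dy.
  ∂Q/∂x = 4*x
  ∂P/∂y = 0
  integrand = ∂Q/∂x - ∂P/∂y = 4*x.
Integrating over R: integral_0^1 integral_0^1 (4*x) dx dy = 2.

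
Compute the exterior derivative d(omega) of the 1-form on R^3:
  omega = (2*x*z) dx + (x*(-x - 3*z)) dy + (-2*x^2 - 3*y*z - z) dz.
d(omega) = (-2*x - 3*z) dx ∧ dy + (-6*x) dx ∧ dz + (3*x - 3*z) dy ∧ dz

For a 1-form omega = sum_i f_i dx_i, the exterior derivative is
  d(omega) = sum_{i < j} (∂f_j/∂x_i - ∂f_i/∂x_j) dx_i ∧ dx_j.
  coefficient of dx ∧ dy: ∂f_2/∂x - ∂f_1/∂y = ∂(x*(-x - 3*z))/∂x - ∂(2*x*z)/∂y = -2*x - 3*z
  coefficient of dx ∧ dz: ∂f_3/∂x - ∂f_1/∂z = ∂(-2*x^2 - 3*y*z - z)/∂x - ∂(2*x*z)/∂z = -6*x
  coefficient of dy ∧ dz: ∂f_3/∂y - ∂f_2/∂z = ∂(-2*x^2 - 3*y*z - z)/∂y - ∂(x*(-x - 3*z))/∂z = 3*x - 3*z
Assembling: d(omega) = (-2*x - 3*z) dx ∧ dy + (-6*x) dx ∧ dz + (3*x - 3*z) dy ∧ dz.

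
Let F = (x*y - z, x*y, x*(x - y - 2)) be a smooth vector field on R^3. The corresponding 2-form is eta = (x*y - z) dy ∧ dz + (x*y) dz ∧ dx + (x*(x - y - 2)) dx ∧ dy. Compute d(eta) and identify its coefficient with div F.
d(eta) = (x + y) dx ∧ dy ∧ dz; div F = x + y

For a 2-form in R^3 of the form above, applying d gives a 3-form with coefficient ∂P/∂x + ∂Q/∂y + ∂R/∂z:
  ∂P/∂x = y
  ∂Q/∂y = x
  ∂R/∂z = 0
Sum = x + y, which is exactly div F.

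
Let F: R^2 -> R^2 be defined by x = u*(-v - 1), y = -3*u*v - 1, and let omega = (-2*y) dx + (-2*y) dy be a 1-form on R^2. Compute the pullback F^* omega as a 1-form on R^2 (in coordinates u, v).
F^* omega = (-24*u*v^2 - 6*u*v - 8*v - 2) du + (8*u*(-3*u*v - 1)) dv

Using F^*(f dg) = (f ∘ F) d(g ∘ F), substitute each coordinate x_i by F_i(u, v) in f_i, and replace dx_i by d F_i = (∂F_i/∂u) du + (∂F_i/∂v) dv.
  For the x component: f_1(F) = 6*u*v + 2; d F_1 = (-v - 1) du + (-u) dv
  For the y component: f_2(F) = 6*u*v + 2; d F_2 = (-3*v) du + (-3*u) dv
Combining and collecting du, dv coefficients:
  coeff of du: -24*u*v^2 - 6*u*v - 8*v - 2
  coeff of dv: 8*u*(-3*u*v - 1)
F^* omega = (-24*u*v^2 - 6*u*v - 8*v - 2) du + (8*u*(-3*u*v - 1)) dv.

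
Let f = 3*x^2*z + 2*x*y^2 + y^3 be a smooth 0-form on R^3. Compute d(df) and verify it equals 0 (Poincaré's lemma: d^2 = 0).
d(df) = 0

Step 1: df = sum_i (∂f/∂x_i) dx_i = (6*x*z + 2*y^2) dx + (y*(4*x + 3*y)) dy + (3*x^2) dz.
Step 2: Apply d again. Using the 1-form formula, the coefficient of dx ∧ dy in d(df) is ∂^2 f/∂x ∂y - ∂^2 f/∂y ∂x = (4*y) - (4*y) = 0 (equality of mixed partials for smooth f).
Similarly for dx ∧ dz and dy ∧ dz — all coefficients vanish. So d(df) = 0.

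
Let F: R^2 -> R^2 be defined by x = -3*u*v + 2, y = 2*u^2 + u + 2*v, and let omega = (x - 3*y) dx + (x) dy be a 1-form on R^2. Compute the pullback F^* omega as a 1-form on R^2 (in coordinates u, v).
F^* omega = (6*u^2*v + 9*u*v^2 + 6*u*v + 8*u + 18*v^2 - 6*v + 2) du + (18*u^3 + 9*u^2*v + 9*u^2 + 12*u*v - 6*u + 4) dv

Using F^*(f dg) = (f ∘ F) d(g ∘ F), substitute each coordinate x_i by F_i(u, v) in f_i, and replace dx_i by d F_i = (∂F_i/∂u) du + (∂F_i/∂v) dv.
  For the x component: f_1(F) = -6*u^2 - 3*u*v - 3*u - 6*v + 2; d F_1 = (-3*v) du + (-3*u) dv
  For the y component: f_2(F) = -3*u*v + 2; d F_2 = (4*u + 1) du + (2) dv
Combining and collecting du, dv coefficients:
  coeff of du: 6*u^2*v + 9*u*v^2 + 6*u*v + 8*u + 18*v^2 - 6*v + 2
  coeff of dv: 18*u^3 + 9*u^2*v + 9*u^2 + 12*u*v - 6*u + 4
F^* omega = (6*u^2*v + 9*u*v^2 + 6*u*v + 8*u + 18*v^2 - 6*v + 2) du + (18*u^3 + 9*u^2*v + 9*u^2 + 12*u*v - 6*u + 4) dv.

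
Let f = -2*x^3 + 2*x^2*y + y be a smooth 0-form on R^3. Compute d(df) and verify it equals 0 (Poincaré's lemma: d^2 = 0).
d(df) = 0

Step 1: df = sum_i (∂f/∂x_i) dx_i = (2*x*(-3*x + 2*y)) dx + (2*x^2 + 1) dy + (0) dz.
Step 2: Apply d again. Using the 1-form formula, the coefficient of dx ∧ dy in d(df) is ∂^2 f/∂x ∂y - ∂^2 f/∂y ∂x = (4*x) - (4*x) = 0 (equality of mixed partials for smooth f).
Similarly for dx ∧ dz and dy ∧ dz — all coefficients vanish. So d(df) = 0.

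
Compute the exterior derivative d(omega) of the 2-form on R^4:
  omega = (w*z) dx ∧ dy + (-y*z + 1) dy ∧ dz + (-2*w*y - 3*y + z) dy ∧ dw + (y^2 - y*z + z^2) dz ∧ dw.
d(omega) = (w) dx ∧ dy ∧ dz + (z) dx ∧ dy ∧ dw + (2*y - z - 1) dy ∧ dz ∧ dw

For a 2-form omega = sum_{i<j} g_{ij} dx_i ∧ dx_j, the exterior derivative is
  d(omega) = sum_{i<j} d(g_{ij}) ∧ dx_i ∧ dx_j = sum_{i<j, k} (∂g_{ij}/∂x_k) dx_k ∧ dx_i ∧ dx_j.
Expand each term, using dx_k ∧ dx_i ∧ dx_j = sgn(permutation) dx_{(a)} ∧ dx_{(b)} ∧ dx_{(c)} with (a < b < c) sorted:
  d(w*z) includes (∂/∂z)(w*z) dz = (w) dz, which multiplied by dx ∧ dy gives (w) dx ∧ dy ∧ dz
  d(w*z) includes (∂/∂w)(w*z) dw = (z) dw, which multiplied by dx ∧ dy gives (z) dx ∧ dy ∧ dw
  d(-2*w*y - 3*y + z) includes (∂/∂z)(-2*w*y - 3*y + z) dz = (1) dz, which multiplied by dy ∧ dw gives (-1) dy ∧ dz ∧ dw
  d(y^2 - y*z + z^2) includes (∂/∂y)(y^2 - y*z + z^2) dy = (2*y - z) dy, which multiplied by dz ∧ dw gives (2*y - z) dy ∧ dz ∧ dw
Collecting like 3-forms: d(omega) = (w) dx ∧ dy ∧ dz + (z) dx ∧ dy ∧ dw + (2*y - z - 1) dy ∧ dz ∧ dw.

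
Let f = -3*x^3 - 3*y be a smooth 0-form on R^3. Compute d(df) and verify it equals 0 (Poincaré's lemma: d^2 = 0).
d(df) = 0

Step 1: df = sum_i (∂f/∂x_i) dx_i = (-9*x^2) dx + (-3) dy + (0) dz.
Step 2: Apply d again. Using the 1-form formula, the coefficient of dx ∧ dy in d(df) is ∂^2 f/∂x ∂y - ∂^2 f/∂y ∂x = (0) - (0) = 0 (equality of mixed partials for smooth f).
Similarly for dx ∧ dz and dy ∧ dz — all coefficients vanish. So d(df) = 0.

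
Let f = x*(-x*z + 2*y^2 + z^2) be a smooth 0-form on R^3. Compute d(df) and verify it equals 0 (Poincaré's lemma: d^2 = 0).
d(df) = 0

Step 1: df = sum_i (∂f/∂x_i) dx_i = (-2*x*z + 2*y^2 + z^2) dx + (4*x*y) dy + (x*(-x + 2*z)) dz.
Step 2: Apply d again. Using the 1-form formula, the coefficient of dx ∧ dy in d(df) is ∂^2 f/∂x ∂y - ∂^2 f/∂y ∂x = (4*y) - (4*y) = 0 (equality of mixed partials for smooth f).
Similarly for dx ∧ dz and dy ∧ dz — all coefficients vanish. So d(df) = 0.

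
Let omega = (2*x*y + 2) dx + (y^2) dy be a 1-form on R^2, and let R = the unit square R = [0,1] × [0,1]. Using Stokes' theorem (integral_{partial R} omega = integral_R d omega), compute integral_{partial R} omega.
integral_(partial R) omega = -1

Stokes: integral_partial_R omega = integral_R d omega with d omega = (∂Q/∂x - ∂P/∂y) dx ∧ dy.
  ∂Q/∂x = 0
  ∂P/∂y = 2*x
  integrand = ∂Q/∂x - ∂P/∂y = -2*x.
Integrating over R: integral_0^1 integral_0^1 (-2*x) dx dy = -1.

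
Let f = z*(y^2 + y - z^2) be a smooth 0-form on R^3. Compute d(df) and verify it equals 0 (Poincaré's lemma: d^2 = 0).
d(df) = 0

Step 1: df = sum_i (∂f/∂x_i) dx_i = (0) dx + (z*(2*y + 1)) dy + (y^2 + y - 3*z^2) dz.
Step 2: Apply d again. Using the 1-form formula, the coefficient of dx ∧ dy in d(df) is ∂^2 f/∂x ∂y - ∂^2 f/∂y ∂x = (0) - (0) = 0 (equality of mixed partials for smooth f).
Similarly for dx ∧ dz and dy ∧ dz — all coefficients vanish. So d(df) = 0.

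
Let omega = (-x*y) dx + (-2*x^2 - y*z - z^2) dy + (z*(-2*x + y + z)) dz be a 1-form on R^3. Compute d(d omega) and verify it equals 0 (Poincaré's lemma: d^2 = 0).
d(d omega) = 0

Step 1: d omega = sum_{i<j} (∂f_j/∂x_i - ∂f_i/∂x_j) dx_i ∧ dx_j:
  coeff of dx ∧ dy: -3*x
  coeff of dx ∧ dz: -2*z
  coeff of dy ∧ dz: y + 3*z
Step 2: Apply d again to each 2-form coefficient. The only possible 3-form in R^3 is dx ∧ dy ∧ dz, with coefficient
  ∂(coeff of dy∧dz)/∂x - ∂(coeff of dx∧dz)/∂y + ∂(coeff of dx∧dy)/∂z
  = ∂/∂x (y + 3*z) - ∂/∂y (-2*z) + ∂/∂z (-3*x).
Each of these terms simplifies to sums of mixed partials that cancel in pairs. The result is 0 (by equality of mixed partials for smooth functions — Schwarz / Clairaut).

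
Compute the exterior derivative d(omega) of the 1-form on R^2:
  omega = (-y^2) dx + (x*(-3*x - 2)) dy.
d(omega) = (-6*x + 2*y - 2) dx ∧ dy

For a 1-form omega = sum_i f_i dx_i, the exterior derivative is
  d(omega) = sum_{i < j} (∂f_j/∂x_i - ∂f_i/∂x_j) dx_i ∧ dx_j.
  coefficient of dx ∧ dy: ∂f_2/∂x - ∂f_1/∂y = ∂(x*(-3*x - 2))/∂x - ∂(-y^2)/∂y = -6*x + 2*y - 2
Assembling: d(omega) = (-6*x + 2*y - 2) dx ∧ dy.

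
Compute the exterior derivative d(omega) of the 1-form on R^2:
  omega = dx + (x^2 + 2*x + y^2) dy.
d(omega) = (2*x + 2) dx ∧ dy

For a 1-form omega = sum_i f_i dx_i, the exterior derivative is
  d(omega) = sum_{i < j} (∂f_j/∂x_i - ∂f_i/∂x_j) dx_i ∧ dx_j.
  coefficient of dx ∧ dy: ∂f_2/∂x - ∂f_1/∂y = ∂(x^2 + 2*x + y^2)/∂x - ∂(1)/∂y = 2*x + 2
Assembling: d(omega) = (2*x + 2) dx ∧ dy.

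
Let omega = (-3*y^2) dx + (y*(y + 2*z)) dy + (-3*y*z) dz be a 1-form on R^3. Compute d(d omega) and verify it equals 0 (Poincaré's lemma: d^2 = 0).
d(d omega) = 0

Step 1: d omega = sum_{i<j} (∂f_j/∂x_i - ∂f_i/∂x_j) dx_i ∧ dx_j:
  coeff of dx ∧ dy: 6*y
  coeff of dx ∧ dz: 0
  coeff of dy ∧ dz: -2*y - 3*z
Step 2: Apply d again to each 2-form coefficient. The only possible 3-form in R^3 is dx ∧ dy ∧ dz, with coefficient
  ∂(coeff of dy∧dz)/∂x - ∂(coeff of dx∧dz)/∂y + ∂(coeff of dx∧dy)/∂z
  = ∂/∂x (-2*y - 3*z) - ∂/∂y (0) + ∂/∂z (6*y).
Each of these terms simplifies to sums of mixed partials that cancel in pairs. The result is 0 (by equality of mixed partials for smooth functions — Schwarz / Clairaut).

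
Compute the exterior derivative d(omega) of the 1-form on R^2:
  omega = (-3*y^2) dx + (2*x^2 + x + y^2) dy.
d(omega) = (4*x + 6*y + 1) dx ∧ dy

For a 1-form omega = sum_i f_i dx_i, the exterior derivative is
  d(omega) = sum_{i < j} (∂f_j/∂x_i - ∂f_i/∂x_j) dx_i ∧ dx_j.
  coefficient of dx ∧ dy: ∂f_2/∂x - ∂f_1/∂y = ∂(2*x^2 + x + y^2)/∂x - ∂(-3*y^2)/∂y = 4*x + 6*y + 1
Assembling: d(omega) = (4*x + 6*y + 1) dx ∧ dy.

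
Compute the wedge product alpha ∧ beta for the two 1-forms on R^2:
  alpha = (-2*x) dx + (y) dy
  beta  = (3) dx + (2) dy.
alpha ∧ beta = (-4*x - 3*y) dx ∧ dy

Distribute the wedge, using dx_i ∧ dx_j = -dx_j ∧ dx_i and dx_i ∧ dx_i = 0. For each pair (i, j) with i < j, the coefficient of dx_i ∧ dx_j in alpha ∧ beta is (alpha_i * beta_j - alpha_j * beta_i). Collecting: alpha ∧ beta = (-4*x - 3*y) dx ∧ dy.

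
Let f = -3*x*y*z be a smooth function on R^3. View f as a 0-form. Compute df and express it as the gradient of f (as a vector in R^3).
df = (-3*y*z) dx + (-3*x*z) dy + (-3*x*y) dz; grad f = (-3*y*z, -3*x*z, -3*x*y)

For a 0-form f, d f = (∂f/∂x) dx + (∂f/∂y) dy + (∂f/∂z) dz. The components of the vector representation are exactly the entries of grad f in Cartesian coordinates:
  ∂f/∂x = -3*y*z
  ∂f/∂y = -3*x*z
  ∂f/∂z = -3*x*y.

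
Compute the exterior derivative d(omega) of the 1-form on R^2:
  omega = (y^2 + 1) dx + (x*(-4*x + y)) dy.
d(omega) = (-8*x - y) dx ∧ dy

For a 1-form omega = sum_i f_i dx_i, the exterior derivative is
  d(omega) = sum_{i < j} (∂f_j/∂x_i - ∂f_i/∂x_j) dx_i ∧ dx_j.
  coefficient of dx ∧ dy: ∂f_2/∂x - ∂f_1/∂y = ∂(x*(-4*x + y))/∂x - ∂(y^2 + 1)/∂y = -8*x - y
Assembling: d(omega) = (-8*x - y) dx ∧ dy.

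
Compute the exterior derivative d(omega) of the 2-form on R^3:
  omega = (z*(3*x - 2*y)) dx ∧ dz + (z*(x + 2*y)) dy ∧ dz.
d(omega) = (3*z) dx ∧ dy ∧ dz

For a 2-form omega = sum_{i<j} g_{ij} dx_i ∧ dx_j, the exterior derivative is
  d(omega) = sum_{i<j} d(g_{ij}) ∧ dx_i ∧ dx_j = sum_{i<j, k} (∂g_{ij}/∂x_k) dx_k ∧ dx_i ∧ dx_j.
Expand each term, using dx_k ∧ dx_i ∧ dx_j = sgn(permutation) dx_{(a)} ∧ dx_{(b)} ∧ dx_{(c)} with (a < b < c) sorted:
  d(z*(3*x - 2*y)) includes (∂/∂y)(z*(3*x - 2*y)) dy = (-2*z) dy, which multiplied by dx ∧ dz gives (2*z) dx ∧ dy ∧ dz
  d(z*(x + 2*y)) includes (∂/∂x)(z*(x + 2*y)) dx = (z) dx, which multiplied by dy ∧ dz gives (z) dx ∧ dy ∧ dz
Collecting like 3-forms: d(omega) = (3*z) dx ∧ dy ∧ dz.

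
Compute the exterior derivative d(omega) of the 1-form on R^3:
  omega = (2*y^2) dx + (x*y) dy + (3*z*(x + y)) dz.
d(omega) = (-3*y) dx ∧ dy + (3*z) dx ∧ dz + (3*z) dy ∧ dz

For a 1-form omega = sum_i f_i dx_i, the exterior derivative is
  d(omega) = sum_{i < j} (∂f_j/∂x_i - ∂f_i/∂x_j) dx_i ∧ dx_j.
  coefficient of dx ∧ dy: ∂f_2/∂x - ∂f_1/∂y = ∂(x*y)/∂x - ∂(2*y^2)/∂y = -3*y
  coefficient of dx ∧ dz: ∂f_3/∂x - ∂f_1/∂z = ∂(3*z*(x + y))/∂x - ∂(2*y^2)/∂z = 3*z
  coefficient of dy ∧ dz: ∂f_3/∂y - ∂f_2/∂z = ∂(3*z*(x + y))/∂y - ∂(x*y)/∂z = 3*z
Assembling: d(omega) = (-3*y) dx ∧ dy + (3*z) dx ∧ dz + (3*z) dy ∧ dz.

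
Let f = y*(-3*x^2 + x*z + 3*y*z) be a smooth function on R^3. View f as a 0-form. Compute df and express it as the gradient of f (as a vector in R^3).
df = (y*(-6*x + z)) dx + (-3*x^2 + x*z + 6*y*z) dy + (y*(x + 3*y)) dz; grad f = (y*(-6*x + z), -3*x^2 + x*z + 6*y*z, y*(x + 3*y))

For a 0-form f, d f = (∂f/∂x) dx + (∂f/∂y) dy + (∂f/∂z) dz. The components of the vector representation are exactly the entries of grad f in Cartesian coordinates:
  ∂f/∂x = y*(-6*x + z)
  ∂f/∂y = -3*x^2 + x*z + 6*y*z
  ∂f/∂z = y*(x + 3*y).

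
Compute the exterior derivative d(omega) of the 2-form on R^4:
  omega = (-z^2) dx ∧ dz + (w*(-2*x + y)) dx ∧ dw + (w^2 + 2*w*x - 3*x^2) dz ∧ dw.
d(omega) = (-w) dx ∧ dy ∧ dw + (2*w - 6*x) dx ∧ dz ∧ dw

For a 2-form omega = sum_{i<j} g_{ij} dx_i ∧ dx_j, the exterior derivative is
  d(omega) = sum_{i<j} d(g_{ij}) ∧ dx_i ∧ dx_j = sum_{i<j, k} (∂g_{ij}/∂x_k) dx_k ∧ dx_i ∧ dx_j.
Expand each term, using dx_k ∧ dx_i ∧ dx_j = sgn(permutation) dx_{(a)} ∧ dx_{(b)} ∧ dx_{(c)} with (a < b < c) sorted:
  d(w*(-2*x + y)) includes (∂/∂y)(w*(-2*x + y)) dy = (w) dy, which multiplied by dx ∧ dw gives (-w) dx ∧ dy ∧ dw
  d(w^2 + 2*w*x - 3*x^2) includes (∂/∂x)(w^2 + 2*w*x - 3*x^2) dx = (2*w - 6*x) dx, which multiplied by dz ∧ dw gives (2*w - 6*x) dx ∧ dz ∧ dw
Collecting like 3-forms: d(omega) = (-w) dx ∧ dy ∧ dw + (2*w - 6*x) dx ∧ dz ∧ dw.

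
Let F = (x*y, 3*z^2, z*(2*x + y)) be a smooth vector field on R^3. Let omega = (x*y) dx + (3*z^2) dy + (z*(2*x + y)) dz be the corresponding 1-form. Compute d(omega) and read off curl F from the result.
d(omega) = (-5*z) dy ∧ dz + (-2*z) dz ∧ dx + (-x) dx ∧ dy; curl F = (-5*z, -2*z, -x)

d omega = sum_{i<j} (∂f_j/∂x_i - ∂f_i/∂x_j) dx_i ∧ dx_j. Under the identification (dy ∧ dz, dz ∧ dx, dx ∧ dy) ↔ (e_x, e_y, e_z), the coefficients are exactly the components of curl F. Compute:
  ∂R/∂y - ∂Q/∂z = (z) - (6*z) = -5*z
  ∂P/∂z - ∂R/∂x = (0) - (2*z) = -2*z
  ∂Q/∂x - ∂P/∂y = (0) - (x) = -x.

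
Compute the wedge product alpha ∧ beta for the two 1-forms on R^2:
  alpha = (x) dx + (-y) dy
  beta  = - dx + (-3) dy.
alpha ∧ beta = (-3*x - y) dx ∧ dy

Distribute the wedge, using dx_i ∧ dx_j = -dx_j ∧ dx_i and dx_i ∧ dx_i = 0. For each pair (i, j) with i < j, the coefficient of dx_i ∧ dx_j in alpha ∧ beta is (alpha_i * beta_j - alpha_j * beta_i). Collecting: alpha ∧ beta = (-3*x - y) dx ∧ dy.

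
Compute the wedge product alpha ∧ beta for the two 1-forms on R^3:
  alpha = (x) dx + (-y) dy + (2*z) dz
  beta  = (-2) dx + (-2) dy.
alpha ∧ beta = (-2*x - 2*y) dx ∧ dy + (4*z) dx ∧ dz + (4*z) dy ∧ dz

Distribute the wedge, using dx_i ∧ dx_j = -dx_j ∧ dx_i and dx_i ∧ dx_i = 0. For each pair (i, j) with i < j, the coefficient of dx_i ∧ dx_j in alpha ∧ beta is (alpha_i * beta_j - alpha_j * beta_i). Collecting: alpha ∧ beta = (-2*x - 2*y) dx ∧ dy + (4*z) dx ∧ dz + (4*z) dy ∧ dz.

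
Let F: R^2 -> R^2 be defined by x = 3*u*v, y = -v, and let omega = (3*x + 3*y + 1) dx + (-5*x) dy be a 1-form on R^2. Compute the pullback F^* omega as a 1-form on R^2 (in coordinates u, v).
F^* omega = (3*v*(9*u*v - 3*v + 1)) du + (3*u*(9*u*v + 2*v + 1)) dv

Using F^*(f dg) = (f ∘ F) d(g ∘ F), substitute each coordinate x_i by F_i(u, v) in f_i, and replace dx_i by d F_i = (∂F_i/∂u) du + (∂F_i/∂v) dv.
  For the x component: f_1(F) = 9*u*v - 3*v + 1; d F_1 = (3*v) du + (3*u) dv
  For the y component: f_2(F) = -15*u*v; d F_2 = (0) du + (-1) dv
Combining and collecting du, dv coefficients:
  coeff of du: 3*v*(9*u*v - 3*v + 1)
  coeff of dv: 3*u*(9*u*v + 2*v + 1)
F^* omega = (3*v*(9*u*v - 3*v + 1)) du + (3*u*(9*u*v + 2*v + 1)) dv.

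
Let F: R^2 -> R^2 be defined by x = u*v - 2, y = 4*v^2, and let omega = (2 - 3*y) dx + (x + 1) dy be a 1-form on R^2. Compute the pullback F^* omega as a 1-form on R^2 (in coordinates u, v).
F^* omega = (-12*v^3 + 2*v) du + (-4*u*v^2 + 2*u - 8*v) dv

Using F^*(f dg) = (f ∘ F) d(g ∘ F), substitute each coordinate x_i by F_i(u, v) in f_i, and replace dx_i by d F_i = (∂F_i/∂u) du + (∂F_i/∂v) dv.
  For the x component: f_1(F) = 2 - 12*v^2; d F_1 = (v) du + (u) dv
  For the y component: f_2(F) = u*v - 1; d F_2 = (0) du + (8*v) dv
Combining and collecting du, dv coefficients:
  coeff of du: -12*v^3 + 2*v
  coeff of dv: -4*u*v^2 + 2*u - 8*v
F^* omega = (-12*v^3 + 2*v) du + (-4*u*v^2 + 2*u - 8*v) dv.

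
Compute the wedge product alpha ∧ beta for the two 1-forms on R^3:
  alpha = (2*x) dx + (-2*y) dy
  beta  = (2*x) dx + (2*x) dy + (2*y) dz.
alpha ∧ beta = (4*x*(x + y)) dx ∧ dy + (4*x*y) dx ∧ dz + (-4*y^2) dy ∧ dz

Distribute the wedge, using dx_i ∧ dx_j = -dx_j ∧ dx_i and dx_i ∧ dx_i = 0. For each pair (i, j) with i < j, the coefficient of dx_i ∧ dx_j in alpha ∧ beta is (alpha_i * beta_j - alpha_j * beta_i). Collecting: alpha ∧ beta = (4*x*(x + y)) dx ∧ dy + (4*x*y) dx ∧ dz + (-4*y^2) dy ∧ dz.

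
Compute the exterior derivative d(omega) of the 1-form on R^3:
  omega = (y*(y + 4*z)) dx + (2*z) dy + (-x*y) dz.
d(omega) = (-2*y - 4*z) dx ∧ dy + (-5*y) dx ∧ dz + (-x - 2) dy ∧ dz

For a 1-form omega = sum_i f_i dx_i, the exterior derivative is
  d(omega) = sum_{i < j} (∂f_j/∂x_i - ∂f_i/∂x_j) dx_i ∧ dx_j.
  coefficient of dx ∧ dy: ∂f_2/∂x - ∂f_1/∂y = ∂(2*z)/∂x - ∂(y*(y + 4*z))/∂y = -2*y - 4*z
  coefficient of dx ∧ dz: ∂f_3/∂x - ∂f_1/∂z = ∂(-x*y)/∂x - ∂(y*(y + 4*z))/∂z = -5*y
  coefficient of dy ∧ dz: ∂f_3/∂y - ∂f_2/∂z = ∂(-x*y)/∂y - ∂(2*z)/∂z = -x - 2
Assembling: d(omega) = (-2*y - 4*z) dx ∧ dy + (-5*y) dx ∧ dz + (-x - 2) dy ∧ dz.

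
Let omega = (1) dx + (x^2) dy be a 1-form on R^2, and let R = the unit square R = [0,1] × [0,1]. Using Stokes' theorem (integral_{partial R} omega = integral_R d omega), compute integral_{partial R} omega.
integral_(partial R) omega = 1

Stokes: integral_partial_R omega = integral_R d omega with d omega = (∂Q/∂x - ∂P/∂y) dx ∧ dy.
  ∂Q/∂x = 2*x
  ∂P/∂y = 0
  integrand = ∂Q/∂x - ∂P/∂y = 2*x.
Integrating over R: integral_0^1 integral_0^1 (2*x) dx dy = 1.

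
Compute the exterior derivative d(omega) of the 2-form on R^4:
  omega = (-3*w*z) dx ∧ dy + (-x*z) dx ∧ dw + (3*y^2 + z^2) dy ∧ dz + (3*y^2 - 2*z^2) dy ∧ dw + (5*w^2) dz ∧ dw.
d(omega) = (-3*w) dx ∧ dy ∧ dz + (-3*z) dx ∧ dy ∧ dw + (x) dx ∧ dz ∧ dw + (4*z) dy ∧ dz ∧ dw

For a 2-form omega = sum_{i<j} g_{ij} dx_i ∧ dx_j, the exterior derivative is
  d(omega) = sum_{i<j} d(g_{ij}) ∧ dx_i ∧ dx_j = sum_{i<j, k} (∂g_{ij}/∂x_k) dx_k ∧ dx_i ∧ dx_j.
Expand each term, using dx_k ∧ dx_i ∧ dx_j = sgn(permutation) dx_{(a)} ∧ dx_{(b)} ∧ dx_{(c)} with (a < b < c) sorted:
  d(-3*w*z) includes (∂/∂z)(-3*w*z) dz = (-3*w) dz, which multiplied by dx ∧ dy gives (-3*w) dx ∧ dy ∧ dz
  d(-3*w*z) includes (∂/∂w)(-3*w*z) dw = (-3*z) dw, which multiplied by dx ∧ dy gives (-3*z) dx ∧ dy ∧ dw
  d(-x*z) includes (∂/∂z)(-x*z) dz = (-x) dz, which multiplied by dx ∧ dw gives (x) dx ∧ dz ∧ dw
  d(3*y^2 - 2*z^2) includes (∂/∂z)(3*y^2 - 2*z^2) dz = (-4*z) dz, which multiplied by dy ∧ dw gives (4*z) dy ∧ dz ∧ dw
Collecting like 3-forms: d(omega) = (-3*w) dx ∧ dy ∧ dz + (-3*z) dx ∧ dy ∧ dw + (x) dx ∧ dz ∧ dw + (4*z) dy ∧ dz ∧ dw.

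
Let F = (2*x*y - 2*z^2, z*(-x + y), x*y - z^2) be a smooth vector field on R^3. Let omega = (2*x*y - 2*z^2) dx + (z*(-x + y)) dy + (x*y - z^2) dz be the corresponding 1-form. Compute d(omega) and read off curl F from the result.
d(omega) = (2*x - y) dy ∧ dz + (-y - 4*z) dz ∧ dx + (-2*x - z) dx ∧ dy; curl F = (2*x - y, -y - 4*z, -2*x - z)

d omega = sum_{i<j} (∂f_j/∂x_i - ∂f_i/∂x_j) dx_i ∧ dx_j. Under the identification (dy ∧ dz, dz ∧ dx, dx ∧ dy) ↔ (e_x, e_y, e_z), the coefficients are exactly the components of curl F. Compute:
  ∂R/∂y - ∂Q/∂z = (x) - (-x + y) = 2*x - y
  ∂P/∂z - ∂R/∂x = (-4*z) - (y) = -y - 4*z
  ∂Q/∂x - ∂P/∂y = (-z) - (2*x) = -2*x - z.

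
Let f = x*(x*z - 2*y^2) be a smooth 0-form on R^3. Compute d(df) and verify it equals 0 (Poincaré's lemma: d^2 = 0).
d(df) = 0

Step 1: df = sum_i (∂f/∂x_i) dx_i = (2*x*z - 2*y^2) dx + (-4*x*y) dy + (x^2) dz.
Step 2: Apply d again. Using the 1-form formula, the coefficient of dx ∧ dy in d(df) is ∂^2 f/∂x ∂y - ∂^2 f/∂y ∂x = (-4*y) - (-4*y) = 0 (equality of mixed partials for smooth f).
Similarly for dx ∧ dz and dy ∧ dz — all coefficients vanish. So d(df) = 0.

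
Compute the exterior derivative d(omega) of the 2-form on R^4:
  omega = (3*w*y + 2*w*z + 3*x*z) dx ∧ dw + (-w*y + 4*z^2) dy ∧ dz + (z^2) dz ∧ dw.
d(omega) = (-3*w) dx ∧ dy ∧ dw + (-2*w - 3*x) dx ∧ dz ∧ dw + (-y) dy ∧ dz ∧ dw

For a 2-form omega = sum_{i<j} g_{ij} dx_i ∧ dx_j, the exterior derivative is
  d(omega) = sum_{i<j} d(g_{ij}) ∧ dx_i ∧ dx_j = sum_{i<j, k} (∂g_{ij}/∂x_k) dx_k ∧ dx_i ∧ dx_j.
Expand each term, using dx_k ∧ dx_i ∧ dx_j = sgn(permutation) dx_{(a)} ∧ dx_{(b)} ∧ dx_{(c)} with (a < b < c) sorted:
  d(3*w*y + 2*w*z + 3*x*z) includes (∂/∂y)(3*w*y + 2*w*z + 3*x*z) dy = (3*w) dy, which multiplied by dx ∧ dw gives (-3*w) dx ∧ dy ∧ dw
  d(3*w*y + 2*w*z + 3*x*z) includes (∂/∂z)(3*w*y + 2*w*z + 3*x*z) dz = (2*w + 3*x) dz, which multiplied by dx ∧ dw gives (-2*w - 3*x) dx ∧ dz ∧ dw
  d(-w*y + 4*z^2) includes (∂/∂w)(-w*y + 4*z^2) dw = (-y) dw, which multiplied by dy ∧ dz gives (-y) dy ∧ dz ∧ dw
Collecting like 3-forms: d(omega) = (-3*w) dx ∧ dy ∧ dw + (-2*w - 3*x) dx ∧ dz ∧ dw + (-y) dy ∧ dz ∧ dw.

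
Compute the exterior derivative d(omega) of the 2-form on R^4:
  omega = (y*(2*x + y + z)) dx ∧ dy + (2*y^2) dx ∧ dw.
d(omega) = (y) dx ∧ dy ∧ dz + (-4*y) dx ∧ dy ∧ dw

For a 2-form omega = sum_{i<j} g_{ij} dx_i ∧ dx_j, the exterior derivative is
  d(omega) = sum_{i<j} d(g_{ij}) ∧ dx_i ∧ dx_j = sum_{i<j, k} (∂g_{ij}/∂x_k) dx_k ∧ dx_i ∧ dx_j.
Expand each term, using dx_k ∧ dx_i ∧ dx_j = sgn(permutation) dx_{(a)} ∧ dx_{(b)} ∧ dx_{(c)} with (a < b < c) sorted:
  d(y*(2*x + y + z)) includes (∂/∂z)(y*(2*x + y + z)) dz = (y) dz, which multiplied by dx ∧ dy gives (y) dx ∧ dy ∧ dz
  d(2*y^2) includes (∂/∂y)(2*y^2) dy = (4*y) dy, which multiplied by dx ∧ dw gives (-4*y) dx ∧ dy ∧ dw
Collecting like 3-forms: d(omega) = (y) dx ∧ dy ∧ dz + (-4*y) dx ∧ dy ∧ dw.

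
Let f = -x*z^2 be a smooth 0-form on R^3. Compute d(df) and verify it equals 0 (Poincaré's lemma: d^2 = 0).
d(df) = 0

Step 1: df = sum_i (∂f/∂x_i) dx_i = (-z^2) dx + (0) dy + (-2*x*z) dz.
Step 2: Apply d again. Using the 1-form formula, the coefficient of dx ∧ dy in d(df) is ∂^2 f/∂x ∂y - ∂^2 f/∂y ∂x = (0) - (0) = 0 (equality of mixed partials for smooth f).
Similarly for dx ∧ dz and dy ∧ dz — all coefficients vanish. So d(df) = 0.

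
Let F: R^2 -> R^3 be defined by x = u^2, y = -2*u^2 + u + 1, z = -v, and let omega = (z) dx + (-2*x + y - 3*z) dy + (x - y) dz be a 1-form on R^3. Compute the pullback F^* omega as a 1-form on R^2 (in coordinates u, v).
F^* omega = (16*u^3 - 8*u^2 - 14*u*v - 3*u + 3*v + 1) du + (-3*u^2 + u + 1) dv

Using F^*(f dg) = (f ∘ F) d(g ∘ F), substitute each coordinate x_i by F_i(u, v) in f_i, and replace dx_i by d F_i = (∂F_i/∂u) du + (∂F_i/∂v) dv.
  For the x component: f_1(F) = -v; d F_1 = (2*u) du + (0) dv
  For the y component: f_2(F) = -4*u^2 + u + 3*v + 1; d F_2 = (1 - 4*u) du + (0) dv
  For the z component: f_3(F) = 3*u^2 - u - 1; d F_3 = (0) du + (-1) dv
Combining and collecting du, dv coefficients:
  coeff of du: 16*u^3 - 8*u^2 - 14*u*v - 3*u + 3*v + 1
  coeff of dv: -3*u^2 + u + 1
F^* omega = (16*u^3 - 8*u^2 - 14*u*v - 3*u + 3*v + 1) du + (-3*u^2 + u + 1) dv.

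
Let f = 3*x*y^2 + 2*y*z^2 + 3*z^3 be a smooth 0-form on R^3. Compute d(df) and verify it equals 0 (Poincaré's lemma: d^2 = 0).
d(df) = 0

Step 1: df = sum_i (∂f/∂x_i) dx_i = (3*y^2) dx + (6*x*y + 2*z^2) dy + (z*(4*y + 9*z)) dz.
Step 2: Apply d again. Using the 1-form formula, the coefficient of dx ∧ dy in d(df) is ∂^2 f/∂x ∂y - ∂^2 f/∂y ∂x = (6*y) - (6*y) = 0 (equality of mixed partials for smooth f).
Similarly for dx ∧ dz and dy ∧ dz — all coefficients vanish. So d(df) = 0.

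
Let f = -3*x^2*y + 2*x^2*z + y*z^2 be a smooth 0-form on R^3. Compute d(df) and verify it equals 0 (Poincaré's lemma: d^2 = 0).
d(df) = 0

Step 1: df = sum_i (∂f/∂x_i) dx_i = (2*x*(-3*y + 2*z)) dx + (-3*x^2 + z^2) dy + (2*x^2 + 2*y*z) dz.
Step 2: Apply d again. Using the 1-form formula, the coefficient of dx ∧ dy in d(df) is ∂^2 f/∂x ∂y - ∂^2 f/∂y ∂x = (-6*x) - (-6*x) = 0 (equality of mixed partials for smooth f).
Similarly for dx ∧ dz and dy ∧ dz — all coefficients vanish. So d(df) = 0.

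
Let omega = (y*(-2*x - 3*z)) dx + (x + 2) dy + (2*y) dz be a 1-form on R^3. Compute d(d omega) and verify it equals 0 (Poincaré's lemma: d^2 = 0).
d(d omega) = 0

Step 1: d omega = sum_{i<j} (∂f_j/∂x_i - ∂f_i/∂x_j) dx_i ∧ dx_j:
  coeff of dx ∧ dy: 2*x + 3*z + 1
  coeff of dx ∧ dz: 3*y
  coeff of dy ∧ dz: 2
Step 2: Apply d again to each 2-form coefficient. The only possible 3-form in R^3 is dx ∧ dy ∧ dz, with coefficient
  ∂(coeff of dy∧dz)/∂x - ∂(coeff of dx∧dz)/∂y + ∂(coeff of dx∧dy)/∂z
  = ∂/∂x (2) - ∂/∂y (3*y) + ∂/∂z (2*x + 3*z + 1).
Each of these terms simplifies to sums of mixed partials that cancel in pairs. The result is 0 (by equality of mixed partials for smooth functions — Schwarz / Clairaut).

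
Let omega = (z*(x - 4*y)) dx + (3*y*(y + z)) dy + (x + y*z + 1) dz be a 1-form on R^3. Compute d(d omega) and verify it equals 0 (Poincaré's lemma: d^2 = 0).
d(d omega) = 0

Step 1: d omega = sum_{i<j} (∂f_j/∂x_i - ∂f_i/∂x_j) dx_i ∧ dx_j:
  coeff of dx ∧ dy: 4*z
  coeff of dx ∧ dz: -x + 4*y + 1
  coeff of dy ∧ dz: -3*y + z
Step 2: Apply d again to each 2-form coefficient. The only possible 3-form in R^3 is dx ∧ dy ∧ dz, with coefficient
  ∂(coeff of dy∧dz)/∂x - ∂(coeff of dx∧dz)/∂y + ∂(coeff of dx∧dy)/∂z
  = ∂/∂x (-3*y + z) - ∂/∂y (-x + 4*y + 1) + ∂/∂z (4*z).
Each of these terms simplifies to sums of mixed partials that cancel in pairs. The result is 0 (by equality of mixed partials for smooth functions — Schwarz / Clairaut).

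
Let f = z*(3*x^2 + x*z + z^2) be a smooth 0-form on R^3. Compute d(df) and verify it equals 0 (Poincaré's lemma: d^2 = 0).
d(df) = 0

Step 1: df = sum_i (∂f/∂x_i) dx_i = (z*(6*x + z)) dx + (0) dy + (3*x^2 + 2*x*z + 3*z^2) dz.
Step 2: Apply d again. Using the 1-form formula, the coefficient of dx ∧ dy in d(df) is ∂^2 f/∂x ∂y - ∂^2 f/∂y ∂x = (0) - (0) = 0 (equality of mixed partials for smooth f).
Similarly for dx ∧ dz and dy ∧ dz — all coefficients vanish. So d(df) = 0.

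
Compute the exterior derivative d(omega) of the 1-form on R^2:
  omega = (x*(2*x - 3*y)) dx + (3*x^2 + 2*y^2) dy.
d(omega) = (9*x) dx ∧ dy

For a 1-form omega = sum_i f_i dx_i, the exterior derivative is
  d(omega) = sum_{i < j} (∂f_j/∂x_i - ∂f_i/∂x_j) dx_i ∧ dx_j.
  coefficient of dx ∧ dy: ∂f_2/∂x - ∂f_1/∂y = ∂(3*x^2 + 2*y^2)/∂x - ∂(x*(2*x - 3*y))/∂y = 9*x
Assembling: d(omega) = (9*x) dx ∧ dy.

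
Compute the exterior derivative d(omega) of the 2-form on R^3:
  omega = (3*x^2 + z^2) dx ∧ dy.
d(omega) = (2*z) dx ∧ dy ∧ dz

For a 2-form omega = sum_{i<j} g_{ij} dx_i ∧ dx_j, the exterior derivative is
  d(omega) = sum_{i<j} d(g_{ij}) ∧ dx_i ∧ dx_j = sum_{i<j, k} (∂g_{ij}/∂x_k) dx_k ∧ dx_i ∧ dx_j.
Expand each term, using dx_k ∧ dx_i ∧ dx_j = sgn(permutation) dx_{(a)} ∧ dx_{(b)} ∧ dx_{(c)} with (a < b < c) sorted:
  d(3*x^2 + z^2) includes (∂/∂z)(3*x^2 + z^2) dz = (2*z) dz, which multiplied by dx ∧ dy gives (2*z) dx ∧ dy ∧ dz
Collecting like 3-forms: d(omega) = (2*z) dx ∧ dy ∧ dz.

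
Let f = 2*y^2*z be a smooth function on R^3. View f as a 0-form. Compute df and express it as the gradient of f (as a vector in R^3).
df = (0) dx + (4*y*z) dy + (2*y^2) dz; grad f = (0, 4*y*z, 2*y^2)

For a 0-form f, d f = (∂f/∂x) dx + (∂f/∂y) dy + (∂f/∂z) dz. The components of the vector representation are exactly the entries of grad f in Cartesian coordinates:
  ∂f/∂x = 0
  ∂f/∂y = 4*y*z
  ∂f/∂z = 2*y^2.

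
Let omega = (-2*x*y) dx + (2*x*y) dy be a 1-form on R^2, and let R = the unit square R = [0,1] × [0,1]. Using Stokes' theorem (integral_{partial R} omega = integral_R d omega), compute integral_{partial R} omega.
integral_(partial R) omega = 2

Stokes: integral_partial_R omega = integral_R d omega with d omega = (∂Q/∂x - ∂P/∂y) dx ∧ dy.
  ∂Q/∂x = 2*y
  ∂P/∂y = -2*x
  integrand = ∂Q/∂x - ∂P/∂y = 2*x + 2*y.
Integrating over R: integral_0^1 integral_0^1 (2*x + 2*y) dx dy = 2.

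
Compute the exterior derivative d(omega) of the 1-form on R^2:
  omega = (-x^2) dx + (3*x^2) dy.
d(omega) = (6*x) dx ∧ dy

For a 1-form omega = sum_i f_i dx_i, the exterior derivative is
  d(omega) = sum_{i < j} (∂f_j/∂x_i - ∂f_i/∂x_j) dx_i ∧ dx_j.
  coefficient of dx ∧ dy: ∂f_2/∂x - ∂f_1/∂y = ∂(3*x^2)/∂x - ∂(-x^2)/∂y = 6*x
Assembling: d(omega) = (6*x) dx ∧ dy.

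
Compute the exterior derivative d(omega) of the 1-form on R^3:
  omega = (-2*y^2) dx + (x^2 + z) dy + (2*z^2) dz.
d(omega) = (2*x + 4*y) dx ∧ dy + (-1) dy ∧ dz

For a 1-form omega = sum_i f_i dx_i, the exterior derivative is
  d(omega) = sum_{i < j} (∂f_j/∂x_i - ∂f_i/∂x_j) dx_i ∧ dx_j.
  coefficient of dx ∧ dy: ∂f_2/∂x - ∂f_1/∂y = ∂(x^2 + z)/∂x - ∂(-2*y^2)/∂y = 2*x + 4*y
  coefficient of dy ∧ dz: ∂f_3/∂y - ∂f_2/∂z = ∂(2*z^2)/∂y - ∂(x^2 + z)/∂z = -1
Assembling: d(omega) = (2*x + 4*y) dx ∧ dy + (-1) dy ∧ dz.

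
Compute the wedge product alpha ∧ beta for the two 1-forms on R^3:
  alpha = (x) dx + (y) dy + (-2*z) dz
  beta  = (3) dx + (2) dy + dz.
alpha ∧ beta = (2*x - 3*y) dx ∧ dy + (x + 6*z) dx ∧ dz + (y + 4*z) dy ∧ dz

Distribute the wedge, using dx_i ∧ dx_j = -dx_j ∧ dx_i and dx_i ∧ dx_i = 0. For each pair (i, j) with i < j, the coefficient of dx_i ∧ dx_j in alpha ∧ beta is (alpha_i * beta_j - alpha_j * beta_i). Collecting: alpha ∧ beta = (2*x - 3*y) dx ∧ dy + (x + 6*z) dx ∧ dz + (y + 4*z) dy ∧ dz.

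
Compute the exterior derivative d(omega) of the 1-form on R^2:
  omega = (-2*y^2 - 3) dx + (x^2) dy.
d(omega) = (2*x + 4*y) dx ∧ dy

For a 1-form omega = sum_i f_i dx_i, the exterior derivative is
  d(omega) = sum_{i < j} (∂f_j/∂x_i - ∂f_i/∂x_j) dx_i ∧ dx_j.
  coefficient of dx ∧ dy: ∂f_2/∂x - ∂f_1/∂y = ∂(x^2)/∂x - ∂(-2*y^2 - 3)/∂y = 2*x + 4*y
Assembling: d(omega) = (2*x + 4*y) dx ∧ dy.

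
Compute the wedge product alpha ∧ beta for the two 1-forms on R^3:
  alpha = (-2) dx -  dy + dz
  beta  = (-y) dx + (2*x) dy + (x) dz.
alpha ∧ beta = (-4*x - y) dx ∧ dy + (-2*x + y) dx ∧ dz + (-3*x) dy ∧ dz

Distribute the wedge, using dx_i ∧ dx_j = -dx_j ∧ dx_i and dx_i ∧ dx_i = 0. For each pair (i, j) with i < j, the coefficient of dx_i ∧ dx_j in alpha ∧ beta is (alpha_i * beta_j - alpha_j * beta_i). Collecting: alpha ∧ beta = (-4*x - y) dx ∧ dy + (-2*x + y) dx ∧ dz + (-3*x) dy ∧ dz.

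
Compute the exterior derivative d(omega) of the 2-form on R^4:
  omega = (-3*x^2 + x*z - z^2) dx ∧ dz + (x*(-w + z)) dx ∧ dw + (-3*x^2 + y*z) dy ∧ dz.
d(omega) = (-x) dx ∧ dz ∧ dw + (-6*x) dx ∧ dy ∧ dz

For a 2-form omega = sum_{i<j} g_{ij} dx_i ∧ dx_j, the exterior derivative is
  d(omega) = sum_{i<j} d(g_{ij}) ∧ dx_i ∧ dx_j = sum_{i<j, k} (∂g_{ij}/∂x_k) dx_k ∧ dx_i ∧ dx_j.
Expand each term, using dx_k ∧ dx_i ∧ dx_j = sgn(permutation) dx_{(a)} ∧ dx_{(b)} ∧ dx_{(c)} with (a < b < c) sorted:
  d(x*(-w + z)) includes (∂/∂z)(x*(-w + z)) dz = (x) dz, which multiplied by dx ∧ dw gives (-x) dx ∧ dz ∧ dw
  d(-3*x^2 + y*z) includes (∂/∂x)(-3*x^2 + y*z) dx = (-6*x) dx, which multiplied by dy ∧ dz gives (-6*x) dx ∧ dy ∧ dz
Collecting like 3-forms: d(omega) = (-x) dx ∧ dz ∧ dw + (-6*x) dx ∧ dy ∧ dz.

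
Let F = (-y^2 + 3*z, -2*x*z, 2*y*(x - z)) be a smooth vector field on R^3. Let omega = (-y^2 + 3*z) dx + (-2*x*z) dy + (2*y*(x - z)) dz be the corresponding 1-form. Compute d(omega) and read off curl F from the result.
d(omega) = (4*x - 2*z) dy ∧ dz + (3 - 2*y) dz ∧ dx + (2*y - 2*z) dx ∧ dy; curl F = (4*x - 2*z, 3 - 2*y, 2*y - 2*z)

d omega = sum_{i<j} (∂f_j/∂x_i - ∂f_i/∂x_j) dx_i ∧ dx_j. Under the identification (dy ∧ dz, dz ∧ dx, dx ∧ dy) ↔ (e_x, e_y, e_z), the coefficients are exactly the components of curl F. Compute:
  ∂R/∂y - ∂Q/∂z = (2*x - 2*z) - (-2*x) = 4*x - 2*z
  ∂P/∂z - ∂R/∂x = (3) - (2*y) = 3 - 2*y
  ∂Q/∂x - ∂P/∂y = (-2*z) - (-2*y) = 2*y - 2*z.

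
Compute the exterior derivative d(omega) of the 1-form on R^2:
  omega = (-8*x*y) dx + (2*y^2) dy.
d(omega) = (8*x) dx ∧ dy

For a 1-form omega = sum_i f_i dx_i, the exterior derivative is
  d(omega) = sum_{i < j} (∂f_j/∂x_i - ∂f_i/∂x_j) dx_i ∧ dx_j.
  coefficient of dx ∧ dy: ∂f_2/∂x - ∂f_1/∂y = ∂(2*y^2)/∂x - ∂(-8*x*y)/∂y = 8*x
Assembling: d(omega) = (8*x) dx ∧ dy.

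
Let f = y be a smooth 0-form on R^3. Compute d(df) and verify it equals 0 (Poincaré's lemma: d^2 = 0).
d(df) = 0

Step 1: df = sum_i (∂f/∂x_i) dx_i = (0) dx + (1) dy + (0) dz.
Step 2: Apply d again. Using the 1-form formula, the coefficient of dx ∧ dy in d(df) is ∂^2 f/∂x ∂y - ∂^2 f/∂y ∂x = (0) - (0) = 0 (equality of mixed partials for smooth f).
Similarly for dx ∧ dz and dy ∧ dz — all coefficients vanish. So d(df) = 0.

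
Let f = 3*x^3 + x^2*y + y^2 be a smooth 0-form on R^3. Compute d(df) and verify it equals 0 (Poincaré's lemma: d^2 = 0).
d(df) = 0

Step 1: df = sum_i (∂f/∂x_i) dx_i = (x*(9*x + 2*y)) dx + (x^2 + 2*y) dy + (0) dz.
Step 2: Apply d again. Using the 1-form formula, the coefficient of dx ∧ dy in d(df) is ∂^2 f/∂x ∂y - ∂^2 f/∂y ∂x = (2*x) - (2*x) = 0 (equality of mixed partials for smooth f).
Similarly for dx ∧ dz and dy ∧ dz — all coefficients vanish. So d(df) = 0.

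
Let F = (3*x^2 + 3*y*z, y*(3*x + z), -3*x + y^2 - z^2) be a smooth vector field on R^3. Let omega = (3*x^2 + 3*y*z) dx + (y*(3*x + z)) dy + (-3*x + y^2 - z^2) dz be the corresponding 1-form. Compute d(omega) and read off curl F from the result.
d(omega) = (y) dy ∧ dz + (3*y + 3) dz ∧ dx + (3*y - 3*z) dx ∧ dy; curl F = (y, 3*y + 3, 3*y - 3*z)

d omega = sum_{i<j} (∂f_j/∂x_i - ∂f_i/∂x_j) dx_i ∧ dx_j. Under the identification (dy ∧ dz, dz ∧ dx, dx ∧ dy) ↔ (e_x, e_y, e_z), the coefficients are exactly the components of curl F. Compute:
  ∂R/∂y - ∂Q/∂z = (2*y) - (y) = y
  ∂P/∂z - ∂R/∂x = (3*y) - (-3) = 3*y + 3
  ∂Q/∂x - ∂P/∂y = (3*y) - (3*z) = 3*y - 3*z.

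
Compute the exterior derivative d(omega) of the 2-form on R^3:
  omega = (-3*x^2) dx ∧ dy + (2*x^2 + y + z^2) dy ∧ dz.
d(omega) = (4*x) dx ∧ dy ∧ dz

For a 2-form omega = sum_{i<j} g_{ij} dx_i ∧ dx_j, the exterior derivative is
  d(omega) = sum_{i<j} d(g_{ij}) ∧ dx_i ∧ dx_j = sum_{i<j, k} (∂g_{ij}/∂x_k) dx_k ∧ dx_i ∧ dx_j.
Expand each term, using dx_k ∧ dx_i ∧ dx_j = sgn(permutation) dx_{(a)} ∧ dx_{(b)} ∧ dx_{(c)} with (a < b < c) sorted:
  d(2*x^2 + y + z^2) includes (∂/∂x)(2*x^2 + y + z^2) dx = (4*x) dx, which multiplied by dy ∧ dz gives (4*x) dx ∧ dy ∧ dz
Collecting like 3-forms: d(omega) = (4*x) dx ∧ dy ∧ dz.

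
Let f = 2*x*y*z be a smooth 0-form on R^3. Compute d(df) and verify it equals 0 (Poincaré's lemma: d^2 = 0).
d(df) = 0

Step 1: df = sum_i (∂f/∂x_i) dx_i = (2*y*z) dx + (2*x*z) dy + (2*x*y) dz.
Step 2: Apply d again. Using the 1-form formula, the coefficient of dx ∧ dy in d(df) is ∂^2 f/∂x ∂y - ∂^2 f/∂y ∂x = (2*z) - (2*z) = 0 (equality of mixed partials for smooth f).
Similarly for dx ∧ dz and dy ∧ dz — all coefficients vanish. So d(df) = 0.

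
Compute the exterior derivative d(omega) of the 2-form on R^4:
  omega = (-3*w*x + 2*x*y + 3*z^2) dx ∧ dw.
d(omega) = (-2*x) dx ∧ dy ∧ dw + (-6*z) dx ∧ dz ∧ dw

For a 2-form omega = sum_{i<j} g_{ij} dx_i ∧ dx_j, the exterior derivative is
  d(omega) = sum_{i<j} d(g_{ij}) ∧ dx_i ∧ dx_j = sum_{i<j, k} (∂g_{ij}/∂x_k) dx_k ∧ dx_i ∧ dx_j.
Expand each term, using dx_k ∧ dx_i ∧ dx_j = sgn(permutation) dx_{(a)} ∧ dx_{(b)} ∧ dx_{(c)} with (a < b < c) sorted:
  d(-3*w*x + 2*x*y + 3*z^2) includes (∂/∂y)(-3*w*x + 2*x*y + 3*z^2) dy = (2*x) dy, which multiplied by dx ∧ dw gives (-2*x) dx ∧ dy ∧ dw
  d(-3*w*x + 2*x*y + 3*z^2) includes (∂/∂z)(-3*w*x + 2*x*y + 3*z^2) dz = (6*z) dz, which multiplied by dx ∧ dw gives (-6*z) dx ∧ dz ∧ dw
Collecting like 3-forms: d(omega) = (-2*x) dx ∧ dy ∧ dw + (-6*z) dx ∧ dz ∧ dw.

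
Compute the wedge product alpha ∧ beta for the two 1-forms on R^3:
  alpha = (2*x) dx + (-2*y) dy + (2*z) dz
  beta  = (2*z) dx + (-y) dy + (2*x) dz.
alpha ∧ beta = (2*y*(-x + 2*z)) dx ∧ dy + (4*x^2 - 4*z^2) dx ∧ dz + (2*y*(-2*x + z)) dy ∧ dz

Distribute the wedge, using dx_i ∧ dx_j = -dx_j ∧ dx_i and dx_i ∧ dx_i = 0. For each pair (i, j) with i < j, the coefficient of dx_i ∧ dx_j in alpha ∧ beta is (alpha_i * beta_j - alpha_j * beta_i). Collecting: alpha ∧ beta = (2*y*(-x + 2*z)) dx ∧ dy + (4*x^2 - 4*z^2) dx ∧ dz + (2*y*(-2*x + z)) dy ∧ dz.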